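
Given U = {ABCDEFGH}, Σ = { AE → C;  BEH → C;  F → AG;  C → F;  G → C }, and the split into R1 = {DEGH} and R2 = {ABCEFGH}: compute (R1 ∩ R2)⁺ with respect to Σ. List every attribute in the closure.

ACEFGH

R1 ∩ R2 = {EGH}.
G → C applies, adding C
C → F applies, adding F
F → AG applies, adding A
Closure: {ACEFGH}.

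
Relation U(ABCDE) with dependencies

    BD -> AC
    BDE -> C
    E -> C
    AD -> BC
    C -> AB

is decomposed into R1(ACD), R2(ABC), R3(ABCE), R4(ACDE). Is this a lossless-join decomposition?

Chase test. Columns are ABCDE; row i has aⱼ where attribute j ∈ Ri, else bᵢⱼ.
Initial tableau (one row per fragment):
  row 1: a1 b12 a3 a4 b15
  row 2: a1 a2 a3 b24 b25
  row 3: a1 a2 a3 b34 a5
  row 4: a1 b42 a3 a4 a5
Rows 1 and 4 agree on AD; apply AD→BC and equate their BC entries.
Rows 1 and 2 agree on C; apply C→AB and equate their AB entries.
Row 4 is now all distinguished symbols — the join is lossless.

Yes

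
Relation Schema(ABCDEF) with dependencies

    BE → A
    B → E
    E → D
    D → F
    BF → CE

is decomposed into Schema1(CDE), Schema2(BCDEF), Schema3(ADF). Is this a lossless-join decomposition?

No

Chase test. Columns are ABCDEF; row i has aⱼ where attribute j ∈ Schemai, else bᵢⱼ.
Initial tableau (one row per fragment):
  row 1: b11 b12 a3 a4 a5 b16
  row 2: b21 a2 a3 a4 a5 a6
  row 3: a1 b32 b33 a4 b35 a6
Rows 1 and 2 agree on D; apply D→F and equate their F entries.
No row becomes fully distinguished — the join is lossy.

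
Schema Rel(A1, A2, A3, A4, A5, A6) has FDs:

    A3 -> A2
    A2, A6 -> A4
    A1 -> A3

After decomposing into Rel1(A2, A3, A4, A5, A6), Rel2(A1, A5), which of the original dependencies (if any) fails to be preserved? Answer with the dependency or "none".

Check A1 → A3: no single fragment contains all of {A1, A3}, and the restricted closure of {A1} across the fragments never reaches {A3}.
A3 → A2 is preserved.
A2, A6 → A4 is preserved.

A1 -> A3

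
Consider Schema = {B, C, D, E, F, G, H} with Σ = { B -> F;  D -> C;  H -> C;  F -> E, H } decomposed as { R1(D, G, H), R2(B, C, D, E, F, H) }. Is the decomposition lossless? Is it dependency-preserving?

Lossless test: (D, H)⁺ = {C, D, H}, which is a superkey of neither fragment — lossy.
Dependency preservation: every FD's attributes lie within a single fragment, so each can be enforced locally — preserved.

lossy but dependency-preserving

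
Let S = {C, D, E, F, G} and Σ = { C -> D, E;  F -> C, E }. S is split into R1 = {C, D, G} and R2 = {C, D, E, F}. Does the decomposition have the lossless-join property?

Common attributes: R1 ∩ R2 = {C, D}.
Closure of {C, D}: C → D, E applies, adding E. So (C, D)⁺ = {C, D, E}.
The closure contains neither all of R1 = {C, D, G} nor all of R2 = {C, D, E, F}, so the common attributes are not a superkey of either fragment. The join is lossy.

No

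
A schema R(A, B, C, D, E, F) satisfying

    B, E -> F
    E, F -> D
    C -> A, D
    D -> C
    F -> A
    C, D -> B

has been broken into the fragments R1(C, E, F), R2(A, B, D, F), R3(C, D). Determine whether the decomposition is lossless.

Chase test. Columns are A, B, C, D, E, F; row i has aⱼ where attribute j ∈ Ri, else bᵢⱼ.
Initial tableau (one row per fragment):
  row 1: b11 b12 a3 b14 a5 a6
  row 2: a1 a2 b23 a4 b25 a6
  row 3: b31 b32 a3 a4 b35 b36
Rows 1 and 3 agree on C; apply C→A, D and equate their A, D entries.
Rows 1 and 2 agree on D; apply D→C and equate their C entries.
Rows 1 and 2 agree on F; apply F→A and equate their A entries.
Rows 1 and 2 agree on C, D; apply C, D→B and equate their B entries.
Rows 1 and 3 agree on C, D; apply C, D→B and equate their B entries.
Row 1 is now all distinguished symbols — the join is lossless.

Yes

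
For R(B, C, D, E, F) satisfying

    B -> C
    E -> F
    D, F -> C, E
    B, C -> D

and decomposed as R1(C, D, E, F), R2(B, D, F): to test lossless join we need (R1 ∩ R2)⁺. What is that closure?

R1 ∩ R2 = {D, F}.
D, F → C, E applies, adding C, E
Closure: {C, D, E, F}.

C, D, E, F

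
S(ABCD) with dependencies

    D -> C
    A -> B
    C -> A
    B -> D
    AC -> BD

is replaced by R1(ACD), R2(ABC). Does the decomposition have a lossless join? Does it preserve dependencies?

Lossless test: (AC)⁺ = {ABCD}, which contains all of one fragment — lossless.
Dependency preservation: B → D; AC → BD are not contained in any single fragment, but the restricted closure of each left-hand side across the fragments still reaches the right-hand side; the remaining FDs each lie inside some fragment. All dependencies are preserved.

lossless and dependency-preserving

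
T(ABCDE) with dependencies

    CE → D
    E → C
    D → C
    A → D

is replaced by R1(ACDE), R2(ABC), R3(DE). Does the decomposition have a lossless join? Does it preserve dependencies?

Lossless test (chase): Rows 1 and 3 agree on E; apply E→C and equate their C entries. Rows 1 and 2 agree on A; apply A→D and equate their D entries. No row becomes fully distinguished — the join is lossy.
Dependency preservation: every FD's attributes lie within a single fragment, so each can be enforced locally — preserved.

lossy but dependency-preserving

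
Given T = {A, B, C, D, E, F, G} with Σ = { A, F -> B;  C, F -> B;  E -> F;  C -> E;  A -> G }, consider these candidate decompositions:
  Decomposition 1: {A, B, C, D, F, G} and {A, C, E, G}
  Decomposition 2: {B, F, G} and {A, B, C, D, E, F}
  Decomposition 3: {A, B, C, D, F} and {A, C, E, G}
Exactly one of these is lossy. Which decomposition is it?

Decomposition 1: common = {A, C, G}, closure = {A, B, C, E, F, G} → lossless.
Decomposition 2: common = {B, F}, closure = {B, F} → lossy.
Decomposition 3: common = {A, C}, closure = {A, B, C, E, F, G} → lossless.

Decomposition 2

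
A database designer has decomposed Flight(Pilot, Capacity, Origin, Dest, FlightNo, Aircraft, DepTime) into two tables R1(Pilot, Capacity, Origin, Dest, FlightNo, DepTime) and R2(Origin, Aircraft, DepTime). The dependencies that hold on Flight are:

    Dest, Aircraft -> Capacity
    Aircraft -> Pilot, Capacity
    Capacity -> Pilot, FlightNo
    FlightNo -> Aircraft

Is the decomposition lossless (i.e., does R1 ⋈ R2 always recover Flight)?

No

Common attributes: R1 ∩ R2 = {Origin, DepTime}.
No dependency enlarges {Origin, DepTime}, so (Origin, DepTime)⁺ = {Origin, DepTime}.
The closure contains neither all of R1 = {Pilot, Capacity, Origin, Dest, FlightNo, DepTime} nor all of R2 = {Origin, Aircraft, DepTime}, so the common attributes are not a superkey of either fragment. The join is lossy.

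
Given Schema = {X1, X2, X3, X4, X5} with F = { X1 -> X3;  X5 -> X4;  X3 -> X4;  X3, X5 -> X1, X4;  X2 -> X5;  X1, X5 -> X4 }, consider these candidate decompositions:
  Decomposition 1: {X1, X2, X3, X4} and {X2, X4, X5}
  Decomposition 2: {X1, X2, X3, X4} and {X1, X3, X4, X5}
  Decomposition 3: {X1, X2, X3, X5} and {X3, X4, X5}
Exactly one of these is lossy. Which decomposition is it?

Decomposition 1: common = {X2, X4}, closure = {X2, X4, X5} → lossless.
Decomposition 2: common = {X1, X3, X4}, closure = {X1, X3, X4} → lossy.
Decomposition 3: common = {X3, X5}, closure = {X1, X3, X4, X5} → lossless.

Decomposition 2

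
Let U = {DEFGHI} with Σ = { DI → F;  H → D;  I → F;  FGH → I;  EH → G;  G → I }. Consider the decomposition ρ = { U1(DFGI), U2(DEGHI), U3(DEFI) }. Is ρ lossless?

Chase test. Columns are DEFGHI; row i has aⱼ where attribute j ∈ Ui, else bᵢⱼ.
Initial tableau (one row per fragment):
  row 1: a1 b12 a3 a4 b15 a6
  row 2: a1 a2 b23 a4 a5 a6
  row 3: a1 a2 a3 b34 b35 a6
Rows 1 and 2 agree on DI; apply DI→F and equate their F entries.
Row 2 is now all distinguished symbols — the join is lossless.

Yes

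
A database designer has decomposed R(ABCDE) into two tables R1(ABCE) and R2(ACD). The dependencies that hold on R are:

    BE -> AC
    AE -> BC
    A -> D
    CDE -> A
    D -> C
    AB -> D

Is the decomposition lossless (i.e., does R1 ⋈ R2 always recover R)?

Common attributes: R1 ∩ R2 = {AC}.
Closure of {AC}: A → D applies, adding D. So (AC)⁺ = {ACD}.
This closure contains every attribute of R2, so R1 ∩ R2 → R2. The join is lossless.

Yes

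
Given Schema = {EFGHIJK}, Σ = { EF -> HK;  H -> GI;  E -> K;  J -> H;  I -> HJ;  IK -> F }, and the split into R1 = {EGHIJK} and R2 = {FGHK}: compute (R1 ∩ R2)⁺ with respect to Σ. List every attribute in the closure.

R1 ∩ R2 = {GHK}.
H → GI applies, adding I
I → HJ applies, adding J
IK → F applies, adding F
Closure: {FGHIJK}.

FGHIJK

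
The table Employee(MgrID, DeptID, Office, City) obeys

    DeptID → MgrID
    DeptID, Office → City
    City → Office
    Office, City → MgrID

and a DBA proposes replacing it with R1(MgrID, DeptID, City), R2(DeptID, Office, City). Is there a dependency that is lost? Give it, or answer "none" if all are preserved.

DeptID → MgrID lies within R1.
DeptID, Office → City lies within R2.
City → Office lies within R2.
Office, City → MgrID: restricted closure across fragments reaches MgrID.
Every dependency is enforceable on the fragments, so the decomposition is dependency-preserving.

none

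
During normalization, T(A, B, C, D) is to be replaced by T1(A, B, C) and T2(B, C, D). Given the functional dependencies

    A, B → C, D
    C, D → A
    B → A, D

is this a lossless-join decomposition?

Common attributes: T1 ∩ T2 = {B, C}.
Closure of {B, C}: B → A, D applies, adding A, D. So (B, C)⁺ = {A, B, C, D}.
This closure contains every attribute of T1, so T1 ∩ T2 → T1. The join is lossless.

Yes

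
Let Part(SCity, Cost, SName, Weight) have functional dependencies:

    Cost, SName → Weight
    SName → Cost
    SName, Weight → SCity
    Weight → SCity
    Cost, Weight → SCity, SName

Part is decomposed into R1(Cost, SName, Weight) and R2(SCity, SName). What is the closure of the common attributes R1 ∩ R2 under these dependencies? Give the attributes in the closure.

R1 ∩ R2 = {SName}.
SName → Cost applies, adding Cost
Cost, SName → Weight applies, adding Weight
SName, Weight → SCity applies, adding SCity
Closure: {SCity, Cost, SName, Weight}.

SCity, Cost, SName, Weight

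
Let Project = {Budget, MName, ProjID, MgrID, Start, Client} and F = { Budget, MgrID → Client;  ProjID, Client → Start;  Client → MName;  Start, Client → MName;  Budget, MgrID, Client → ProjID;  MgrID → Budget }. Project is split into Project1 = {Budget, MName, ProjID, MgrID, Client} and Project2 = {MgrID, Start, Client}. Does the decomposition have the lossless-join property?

Common attributes: Project1 ∩ Project2 = {MgrID, Client}.
Closure of {MgrID, Client}: Client → MName applies, adding MName; MgrID → Budget applies, adding Budget; Budget, MgrID, Client → ProjID applies, adding ProjID; ProjID, Client → Start applies, adding Start. So (MgrID, Client)⁺ = {Budget, MName, ProjID, MgrID, Start, Client}.
This closure contains every attribute of Project1, so Project1 ∩ Project2 → Project1. The join is lossless.

Yes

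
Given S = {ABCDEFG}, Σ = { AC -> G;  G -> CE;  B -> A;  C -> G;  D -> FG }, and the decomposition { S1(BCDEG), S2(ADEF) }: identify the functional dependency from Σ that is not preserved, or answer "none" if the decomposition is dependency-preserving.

Check B → A: no single fragment contains all of {AB}, and the restricted closure of {B} across the fragments never reaches {A}.
AC → G is preserved.
G → CE is preserved.
C → G is preserved.
D → FG is preserved.

B -> A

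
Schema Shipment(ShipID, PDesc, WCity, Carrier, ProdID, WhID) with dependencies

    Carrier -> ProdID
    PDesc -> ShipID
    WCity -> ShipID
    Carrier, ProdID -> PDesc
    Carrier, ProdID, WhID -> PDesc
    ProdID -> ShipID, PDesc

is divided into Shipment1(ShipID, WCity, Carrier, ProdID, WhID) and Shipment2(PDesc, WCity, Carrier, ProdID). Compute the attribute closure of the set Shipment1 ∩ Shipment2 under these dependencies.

ShipID, PDesc, WCity, Carrier, ProdID

Shipment1 ∩ Shipment2 = {WCity, Carrier, ProdID}.
WCity → ShipID applies, adding ShipID
Carrier, ProdID → PDesc applies, adding PDesc
Closure: {ShipID, PDesc, WCity, Carrier, ProdID}.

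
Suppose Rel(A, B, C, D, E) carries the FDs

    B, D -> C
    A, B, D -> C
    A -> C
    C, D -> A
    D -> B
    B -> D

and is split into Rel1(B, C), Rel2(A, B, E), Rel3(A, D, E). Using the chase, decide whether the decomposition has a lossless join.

Chase test. Columns are A, B, C, D, E; row i has aⱼ where attribute j ∈ Reli, else bᵢⱼ.
Initial tableau (one row per fragment):
  row 1: b11 a2 a3 b14 b15
  row 2: a1 a2 b23 b24 a5
  row 3: a1 b32 b33 a4 a5
Rows 2 and 3 agree on A; apply A→C and equate their C entries.
Rows 1 and 2 agree on B; apply B→D and equate their D entries.
Rows 1 and 2 agree on B, D; apply B, D→C and equate their C entries.
Rows 1 and 2 agree on C, D; apply C, D→A and equate their A entries.
No row becomes fully distinguished — the join is lossy.

No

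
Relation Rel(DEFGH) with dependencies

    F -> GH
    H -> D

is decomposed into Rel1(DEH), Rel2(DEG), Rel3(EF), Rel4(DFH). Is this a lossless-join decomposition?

No

Chase test. Columns are DEFGH; row i has aⱼ where attribute j ∈ Reli, else bᵢⱼ.
Initial tableau (one row per fragment):
  row 1: a1 a2 b13 b14 a5
  row 2: a1 a2 b23 a4 b25
  row 3: b31 a2 a3 b34 b35
  row 4: a1 b42 a3 b44 a5
Rows 3 and 4 agree on F; apply F→GH and equate their GH entries.
Rows 1 and 3 agree on H; apply H→D and equate their D entries.
No row becomes fully distinguished — the join is lossy.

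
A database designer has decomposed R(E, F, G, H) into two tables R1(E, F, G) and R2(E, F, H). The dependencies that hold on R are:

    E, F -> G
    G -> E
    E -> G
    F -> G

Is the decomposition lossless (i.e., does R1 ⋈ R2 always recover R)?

Yes

Common attributes: R1 ∩ R2 = {E, F}.
Closure of {E, F}: E, F → G applies, adding G. So (E, F)⁺ = {E, F, G}.
This closure contains every attribute of R1, so R1 ∩ R2 → R1. The join is lossless.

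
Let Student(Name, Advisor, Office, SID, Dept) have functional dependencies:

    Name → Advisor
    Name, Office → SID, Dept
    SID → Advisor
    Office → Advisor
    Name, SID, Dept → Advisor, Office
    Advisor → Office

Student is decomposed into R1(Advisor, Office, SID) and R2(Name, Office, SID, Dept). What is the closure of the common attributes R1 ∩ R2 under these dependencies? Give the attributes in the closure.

R1 ∩ R2 = {Office, SID}.
SID → Advisor applies, adding Advisor
Closure: {Advisor, Office, SID}.

Advisor, Office, SID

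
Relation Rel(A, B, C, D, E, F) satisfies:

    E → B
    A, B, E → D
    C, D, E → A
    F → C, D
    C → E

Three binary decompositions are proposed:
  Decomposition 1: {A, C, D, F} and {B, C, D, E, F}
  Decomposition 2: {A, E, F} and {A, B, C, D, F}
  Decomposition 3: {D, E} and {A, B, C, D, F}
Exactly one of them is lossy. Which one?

Decomposition 3

Decomposition 1: common = {C, D, F}, closure = {A, B, C, D, E, F} → lossless.
Decomposition 2: common = {A, F}, closure = {A, B, C, D, E, F} → lossless.
Decomposition 3: common = {D}, closure = {D} → lossy.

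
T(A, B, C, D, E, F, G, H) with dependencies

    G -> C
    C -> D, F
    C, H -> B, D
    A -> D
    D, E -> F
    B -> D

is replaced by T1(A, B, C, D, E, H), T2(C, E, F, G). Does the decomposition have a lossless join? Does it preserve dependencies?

lossy and not dependency-preserving

Lossless test: (C, E)⁺ = {C, D, E, F}, which is a superkey of neither fragment — lossy.
Dependency preservation: the restricted closure of {D, E} across the fragments never reaches {F}, so D, E → F cannot be enforced without a join — not preserved.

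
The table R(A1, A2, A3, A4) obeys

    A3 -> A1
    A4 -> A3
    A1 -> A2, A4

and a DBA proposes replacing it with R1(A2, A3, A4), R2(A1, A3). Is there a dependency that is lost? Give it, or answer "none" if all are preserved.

none

A3 → A1 lies within R2.
A4 → A3 lies within R1.
A1 → A2, A4: restricted closure across fragments reaches A2, A4.
Every dependency is enforceable on the fragments, so the decomposition is dependency-preserving.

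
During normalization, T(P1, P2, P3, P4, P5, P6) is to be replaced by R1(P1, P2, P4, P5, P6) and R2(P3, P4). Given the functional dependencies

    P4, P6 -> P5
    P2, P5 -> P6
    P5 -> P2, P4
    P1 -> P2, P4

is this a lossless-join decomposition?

No

Common attributes: R1 ∩ R2 = {P4}.
No dependency enlarges {P4}, so (P4)⁺ = {P4}.
The closure contains neither all of R1 = {P1, P2, P4, P5, P6} nor all of R2 = {P3, P4}, so the common attributes are not a superkey of either fragment. The join is lossy.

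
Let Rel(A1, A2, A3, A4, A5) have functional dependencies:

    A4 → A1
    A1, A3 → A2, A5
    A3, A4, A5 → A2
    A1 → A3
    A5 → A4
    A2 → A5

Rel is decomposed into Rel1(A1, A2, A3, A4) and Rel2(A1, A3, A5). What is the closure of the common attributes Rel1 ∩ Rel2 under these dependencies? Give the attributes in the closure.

Rel1 ∩ Rel2 = {A1, A3}.
A1, A3 → A2, A5 applies, adding A2, A5
A5 → A4 applies, adding A4
Closure: {A1, A2, A3, A4, A5}.

A1, A2, A3, A4, A5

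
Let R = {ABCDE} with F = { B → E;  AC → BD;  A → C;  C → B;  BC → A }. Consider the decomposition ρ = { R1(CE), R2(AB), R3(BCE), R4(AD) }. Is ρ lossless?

No

Chase test. Columns are ABCDE; row i has aⱼ where attribute j ∈ Ri, else bᵢⱼ.
Initial tableau (one row per fragment):
  row 1: b11 b12 a3 b14 a5
  row 2: a1 a2 b23 b24 b25
  row 3: b31 a2 a3 b34 a5
  row 4: a1 b42 b43 a4 b45
Rows 2 and 3 agree on B; apply B→E and equate their E entries.
Rows 2 and 4 agree on A; apply A→C and equate their C entries.
Rows 1 and 3 agree on C; apply C→B and equate their B entries.
Rows 2 and 4 agree on C; apply C→B and equate their B entries.
Rows 1 and 3 agree on BC; apply BC→A and equate their A entries.
Rows 1 and 4 agree on B; apply B→E and equate their E entries.
Rows 1 and 3 agree on AC; apply AC→BD and equate their BD entries.
Rows 2 and 4 agree on AC; apply AC→BD and equate their BD entries.
No row becomes fully distinguished — the join is lossy.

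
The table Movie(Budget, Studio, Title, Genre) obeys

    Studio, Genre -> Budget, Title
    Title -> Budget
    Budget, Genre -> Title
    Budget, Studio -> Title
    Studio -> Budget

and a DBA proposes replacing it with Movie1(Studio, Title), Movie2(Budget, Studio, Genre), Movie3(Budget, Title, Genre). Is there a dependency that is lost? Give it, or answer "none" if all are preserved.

none

Studio, Genre → Budget, Title: restricted closure across fragments reaches Budget, Title.
Title → Budget lies within Movie3.
Budget, Genre → Title lies within Movie3.
Budget, Studio → Title: restricted closure across fragments reaches Title.
Studio → Budget lies within Movie2.
Every dependency is enforceable on the fragments, so the decomposition is dependency-preserving.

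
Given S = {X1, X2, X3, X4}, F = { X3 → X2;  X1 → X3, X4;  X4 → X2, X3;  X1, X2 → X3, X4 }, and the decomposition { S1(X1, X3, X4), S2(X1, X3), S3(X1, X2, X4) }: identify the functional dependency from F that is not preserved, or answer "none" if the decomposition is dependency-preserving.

X3 → X2

Check X3 → X2: no single fragment contains all of {X2, X3}, and the restricted closure of {X3} across the fragments never reaches {X2}.
X1 → X3, X4 is preserved.
X4 → X2, X3 is preserved.
X1, X2 → X3, X4 is preserved.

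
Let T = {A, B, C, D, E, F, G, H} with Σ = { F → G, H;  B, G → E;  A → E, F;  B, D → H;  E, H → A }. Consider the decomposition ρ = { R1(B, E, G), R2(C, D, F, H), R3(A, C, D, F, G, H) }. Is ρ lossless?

Chase test. Columns are A, B, C, D, E, F, G, H; row i has aⱼ where attribute j ∈ Ri, else bᵢⱼ.
Initial tableau (one row per fragment):
  row 1: b11 a2 b13 b14 a5 b16 a7 b18
  row 2: b21 b22 a3 a4 b25 a6 b27 a8
  row 3: a1 b32 a3 a4 b35 a6 a7 a8
Rows 2 and 3 agree on F; apply F→G, H and equate their G, H entries.
No row becomes fully distinguished — the join is lossy.

No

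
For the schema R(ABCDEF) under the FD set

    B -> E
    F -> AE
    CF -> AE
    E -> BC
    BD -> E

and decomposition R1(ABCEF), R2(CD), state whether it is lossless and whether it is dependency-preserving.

Lossless test: (C)⁺ = {C}, which is a superkey of neither fragment — lossy.
Dependency preservation: BD → E is not contained in any single fragment, but the restricted closure of its left-hand side across the fragments still reaches the right-hand side; the remaining FDs each lie inside some fragment. All dependencies are preserved.

lossy but dependency-preserving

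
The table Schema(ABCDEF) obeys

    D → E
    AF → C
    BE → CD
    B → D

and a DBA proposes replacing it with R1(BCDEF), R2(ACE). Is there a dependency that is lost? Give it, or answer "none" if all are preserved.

AF → C

Check AF → C: no single fragment contains all of {ACF}, and the restricted closure of {AF} across the fragments never reaches {C}.
D → E is preserved.
BE → CD is preserved.
B → D is preserved.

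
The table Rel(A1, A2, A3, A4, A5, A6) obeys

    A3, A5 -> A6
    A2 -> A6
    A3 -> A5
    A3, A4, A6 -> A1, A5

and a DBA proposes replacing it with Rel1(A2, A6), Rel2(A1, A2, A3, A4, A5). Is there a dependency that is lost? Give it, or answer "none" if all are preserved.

Check A3, A5 → A6: no single fragment contains all of {A3, A5, A6}, and the restricted closure of {A3, A5} across the fragments never reaches {A6}.
A2 → A6 is preserved.
A3 → A5 is preserved.
A3, A4, A6 → A1, A5 is preserved.

A3, A5 -> A6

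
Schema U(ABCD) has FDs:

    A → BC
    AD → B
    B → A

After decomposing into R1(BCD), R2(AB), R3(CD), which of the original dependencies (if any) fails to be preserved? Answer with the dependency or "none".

none

A → BC: restricted closure across fragments reaches BC.
AD → B: restricted closure across fragments reaches B.
B → A lies within R2.
Every dependency is enforceable on the fragments, so the decomposition is dependency-preserving.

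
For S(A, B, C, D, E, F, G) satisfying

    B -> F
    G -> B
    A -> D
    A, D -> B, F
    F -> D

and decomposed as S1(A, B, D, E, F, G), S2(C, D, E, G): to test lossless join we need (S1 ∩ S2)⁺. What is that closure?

B, D, E, F, G

S1 ∩ S2 = {D, E, G}.
G → B applies, adding B
B → F applies, adding F
Closure: {B, D, E, F, G}.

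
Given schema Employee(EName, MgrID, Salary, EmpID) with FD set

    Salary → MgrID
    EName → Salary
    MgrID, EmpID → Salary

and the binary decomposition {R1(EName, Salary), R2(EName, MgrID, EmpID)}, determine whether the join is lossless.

Common attributes: R1 ∩ R2 = {EName}.
Closure of {EName}: EName → Salary applies, adding Salary; Salary → MgrID applies, adding MgrID. So (EName)⁺ = {EName, MgrID, Salary}.
This closure contains every attribute of R1, so R1 ∩ R2 → R1. The join is lossless.

Yes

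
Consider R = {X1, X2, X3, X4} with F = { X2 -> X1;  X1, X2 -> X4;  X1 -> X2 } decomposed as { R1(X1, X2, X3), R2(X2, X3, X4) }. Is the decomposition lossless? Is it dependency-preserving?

lossless and dependency-preserving

Lossless test: (X2, X3)⁺ = {X1, X2, X3, X4}, which contains all of one fragment — lossless.
Dependency preservation: X1, X2 → X4 is not contained in any single fragment, but the restricted closure of its left-hand side across the fragments still reaches the right-hand side; the remaining FDs each lie inside some fragment. All dependencies are preserved.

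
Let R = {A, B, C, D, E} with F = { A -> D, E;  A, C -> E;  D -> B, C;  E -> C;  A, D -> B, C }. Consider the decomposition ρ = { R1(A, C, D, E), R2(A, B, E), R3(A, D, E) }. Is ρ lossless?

Yes

Chase test. Columns are A, B, C, D, E; row i has aⱼ where attribute j ∈ Ri, else bᵢⱼ.
Initial tableau (one row per fragment):
  row 1: a1 b12 a3 a4 a5
  row 2: a1 a2 b23 b24 a5
  row 3: a1 b32 b33 a4 a5
Rows 1 and 2 agree on A; apply A→D, E and equate their D, E entries.
Rows 1 and 2 agree on D; apply D→B, C and equate their B, C entries.
Rows 1 and 3 agree on D; apply D→B, C and equate their B, C entries.
Row 1 is now all distinguished symbols — the join is lossless.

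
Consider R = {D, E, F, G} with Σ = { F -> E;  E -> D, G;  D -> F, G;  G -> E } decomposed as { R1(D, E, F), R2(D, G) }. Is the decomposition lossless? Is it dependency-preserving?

Lossless test: (D)⁺ = {D, E, F, G}, which contains all of one fragment — lossless.
Dependency preservation: E → D, G; D → F, G; G → E are not contained in any single fragment, but the restricted closure of each left-hand side across the fragments still reaches the right-hand side; the remaining FDs each lie inside some fragment. All dependencies are preserved.

lossless and dependency-preserving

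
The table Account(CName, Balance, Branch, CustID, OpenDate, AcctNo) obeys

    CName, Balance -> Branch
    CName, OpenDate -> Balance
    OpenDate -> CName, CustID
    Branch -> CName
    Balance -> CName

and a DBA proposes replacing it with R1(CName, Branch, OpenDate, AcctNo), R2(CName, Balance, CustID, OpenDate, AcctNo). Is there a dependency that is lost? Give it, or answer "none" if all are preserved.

Check CName, Balance → Branch: no single fragment contains all of {CName, Balance, Branch}, and the restricted closure of {CName, Balance} across the fragments never reaches {Branch}.
CName, OpenDate → Balance is preserved.
OpenDate → CName, CustID is preserved.
Branch → CName is preserved.
Balance → CName is preserved.

CName, Balance -> Branch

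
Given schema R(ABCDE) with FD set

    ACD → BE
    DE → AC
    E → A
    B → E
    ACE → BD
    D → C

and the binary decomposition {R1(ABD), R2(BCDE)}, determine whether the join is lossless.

Common attributes: R1 ∩ R2 = {BD}.
Closure of {BD}: B → E applies, adding E; D → C applies, adding C; DE → AC applies, adding A. So (BD)⁺ = {ABCDE}.
This closure contains every attribute of R1, so R1 ∩ R2 → R1. The join is lossless.

Yes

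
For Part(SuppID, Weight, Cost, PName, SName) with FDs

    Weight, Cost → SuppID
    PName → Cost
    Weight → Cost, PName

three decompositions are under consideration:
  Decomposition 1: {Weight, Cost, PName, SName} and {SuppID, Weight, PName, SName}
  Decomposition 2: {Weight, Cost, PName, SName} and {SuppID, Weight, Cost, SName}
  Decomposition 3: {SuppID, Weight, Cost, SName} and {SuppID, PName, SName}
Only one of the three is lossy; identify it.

Decomposition 3

Decomposition 1: common = {Weight, PName, SName}, closure = {SuppID, Weight, Cost, PName, SName} → lossless.
Decomposition 2: common = {Weight, Cost, SName}, closure = {SuppID, Weight, Cost, PName, SName} → lossless.
Decomposition 3: common = {SuppID, SName}, closure = {SuppID, SName} → lossy.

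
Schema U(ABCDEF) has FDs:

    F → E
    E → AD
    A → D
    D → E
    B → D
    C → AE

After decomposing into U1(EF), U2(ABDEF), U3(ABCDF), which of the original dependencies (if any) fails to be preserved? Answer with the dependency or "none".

none

F → E lies within U1.
E → AD lies within U2.
A → D lies within U2.
D → E lies within U2.
B → D lies within U2.
C → AE: restricted closure across fragments reaches AE.
Every dependency is enforceable on the fragments, so the decomposition is dependency-preserving.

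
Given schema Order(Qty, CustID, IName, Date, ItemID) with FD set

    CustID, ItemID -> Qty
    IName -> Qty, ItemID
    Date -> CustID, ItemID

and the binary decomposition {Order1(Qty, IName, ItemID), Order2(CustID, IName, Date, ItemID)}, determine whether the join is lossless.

Common attributes: Order1 ∩ Order2 = {IName, ItemID}.
Closure of {IName, ItemID}: IName → Qty, ItemID applies, adding Qty. So (IName, ItemID)⁺ = {Qty, IName, ItemID}.
This closure contains every attribute of Order1, so Order1 ∩ Order2 → Order1. The join is lossless.

Yes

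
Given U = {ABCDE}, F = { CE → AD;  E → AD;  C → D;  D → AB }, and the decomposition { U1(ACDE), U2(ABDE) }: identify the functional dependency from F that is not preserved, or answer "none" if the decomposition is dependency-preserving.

CE → AD lies within U1.
E → AD lies within U1.
C → D lies within U1.
D → AB lies within U2.
Every dependency is enforceable on the fragments, so the decomposition is dependency-preserving.

none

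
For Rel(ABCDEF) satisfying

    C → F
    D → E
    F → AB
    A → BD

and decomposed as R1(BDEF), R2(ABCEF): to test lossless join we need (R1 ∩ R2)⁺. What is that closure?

R1 ∩ R2 = {BEF}.
F → AB applies, adding A
A → BD applies, adding D
Closure: {ABDEF}.

ABDEF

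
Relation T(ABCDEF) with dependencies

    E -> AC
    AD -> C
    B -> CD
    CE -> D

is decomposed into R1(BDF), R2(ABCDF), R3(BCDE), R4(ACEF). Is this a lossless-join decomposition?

Chase test. Columns are ABCDEF; row i has aⱼ where attribute j ∈ Ri, else bᵢⱼ.
Initial tableau (one row per fragment):
  row 1: b11 a2 b13 a4 b15 a6
  row 2: a1 a2 a3 a4 b25 a6
  row 3: b31 a2 a3 a4 a5 b36
  row 4: a1 b42 a3 b44 a5 a6
Rows 3 and 4 agree on E; apply E→AC and equate their AC entries.
Rows 1 and 2 agree on B; apply B→CD and equate their CD entries.
Rows 3 and 4 agree on CE; apply CE→D and equate their D entries.
No row becomes fully distinguished — the join is lossy.

No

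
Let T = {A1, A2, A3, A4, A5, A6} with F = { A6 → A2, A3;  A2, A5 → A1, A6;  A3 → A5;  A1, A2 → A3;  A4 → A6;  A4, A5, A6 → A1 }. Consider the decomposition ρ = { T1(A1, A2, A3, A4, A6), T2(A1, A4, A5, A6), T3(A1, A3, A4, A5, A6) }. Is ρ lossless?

Chase test. Columns are A1, A2, A3, A4, A5, A6; row i has aⱼ where attribute j ∈ Ti, else bᵢⱼ.
Initial tableau (one row per fragment):
  row 1: a1 a2 a3 a4 b15 a6
  row 2: a1 b22 b23 a4 a5 a6
  row 3: a1 b32 a3 a4 a5 a6
Rows 1 and 2 agree on A6; apply A6→A2, A3 and equate their A2, A3 entries.
Rows 1 and 3 agree on A6; apply A6→A2, A3 and equate their A2, A3 entries.
Rows 1 and 2 agree on A3; apply A3→A5 and equate their A5 entries.
Row 1 is now all distinguished symbols — the join is lossless.

Yes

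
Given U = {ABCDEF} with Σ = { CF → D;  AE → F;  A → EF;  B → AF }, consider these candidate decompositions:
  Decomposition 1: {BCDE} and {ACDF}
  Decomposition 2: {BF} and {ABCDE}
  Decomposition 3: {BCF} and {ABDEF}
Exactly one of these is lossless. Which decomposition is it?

Decomposition 1: common = {CD}, closure = {CD} → lossy.
Decomposition 2: common = {B}, closure = {ABEF} → lossless.
Decomposition 3: common = {BF}, closure = {ABEF} → lossy.

Decomposition 2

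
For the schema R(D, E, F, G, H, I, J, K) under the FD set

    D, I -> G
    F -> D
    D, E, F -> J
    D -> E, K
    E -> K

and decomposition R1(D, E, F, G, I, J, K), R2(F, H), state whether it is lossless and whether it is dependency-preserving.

lossy but dependency-preserving

Lossless test: (F)⁺ = {D, E, F, J, K}, which is a superkey of neither fragment — lossy.
Dependency preservation: every FD's attributes lie within a single fragment, so each can be enforced locally — preserved.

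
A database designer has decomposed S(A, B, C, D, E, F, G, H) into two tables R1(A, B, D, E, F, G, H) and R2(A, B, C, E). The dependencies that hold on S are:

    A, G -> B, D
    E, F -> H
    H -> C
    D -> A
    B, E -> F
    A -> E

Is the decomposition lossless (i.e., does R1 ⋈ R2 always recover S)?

Yes

Common attributes: R1 ∩ R2 = {A, B, E}.
Closure of {A, B, E}: B, E → F applies, adding F; E, F → H applies, adding H; H → C applies, adding C. So (A, B, E)⁺ = {A, B, C, E, F, H}.
This closure contains every attribute of R2, so R1 ∩ R2 → R2. The join is lossless.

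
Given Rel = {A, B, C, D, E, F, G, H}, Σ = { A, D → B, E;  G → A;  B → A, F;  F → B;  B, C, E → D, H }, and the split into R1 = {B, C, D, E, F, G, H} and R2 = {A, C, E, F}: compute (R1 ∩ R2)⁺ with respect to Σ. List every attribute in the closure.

A, B, C, D, E, F, H

R1 ∩ R2 = {C, E, F}.
F → B applies, adding B
B, C, E → D, H applies, adding D, H
B → A, F applies, adding A
Closure: {A, B, C, D, E, F, H}.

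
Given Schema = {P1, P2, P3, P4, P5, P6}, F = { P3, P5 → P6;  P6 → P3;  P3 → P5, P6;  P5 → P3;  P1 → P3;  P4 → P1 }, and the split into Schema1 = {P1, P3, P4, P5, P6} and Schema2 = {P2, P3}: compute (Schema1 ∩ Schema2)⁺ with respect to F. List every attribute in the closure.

P3, P5, P6

Schema1 ∩ Schema2 = {P3}.
P3 → P5, P6 applies, adding P5, P6
Closure: {P3, P5, P6}.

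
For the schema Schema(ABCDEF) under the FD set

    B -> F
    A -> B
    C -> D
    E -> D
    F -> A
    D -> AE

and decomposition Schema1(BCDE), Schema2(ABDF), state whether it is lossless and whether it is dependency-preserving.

lossless and dependency-preserving

Lossless test: (BD)⁺ = {ABDEF}, which contains all of one fragment — lossless.
Dependency preservation: D → AE is not contained in any single fragment, but the restricted closure of its left-hand side across the fragments still reaches the right-hand side; the remaining FDs each lie inside some fragment. All dependencies are preserved.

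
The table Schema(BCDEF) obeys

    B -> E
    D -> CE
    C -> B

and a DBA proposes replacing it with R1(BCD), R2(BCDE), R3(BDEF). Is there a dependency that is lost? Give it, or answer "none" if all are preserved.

B → E lies within R2.
D → CE lies within R2.
C → B lies within R1.
Every dependency is enforceable on the fragments, so the decomposition is dependency-preserving.

none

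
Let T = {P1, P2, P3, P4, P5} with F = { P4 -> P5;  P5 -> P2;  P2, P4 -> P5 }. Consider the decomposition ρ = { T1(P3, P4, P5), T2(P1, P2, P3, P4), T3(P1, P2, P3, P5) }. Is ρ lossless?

Chase test. Columns are P1, P2, P3, P4, P5; row i has aⱼ where attribute j ∈ Ti, else bᵢⱼ.
Initial tableau (one row per fragment):
  row 1: b11 b12 a3 a4 a5
  row 2: a1 a2 a3 a4 b25
  row 3: a1 a2 a3 b34 a5
Rows 1 and 2 agree on P4; apply P4→P5 and equate their P5 entries.
Rows 1 and 2 agree on P5; apply P5→P2 and equate their P2 entries.
Row 2 is now all distinguished symbols — the join is lossless.

Yes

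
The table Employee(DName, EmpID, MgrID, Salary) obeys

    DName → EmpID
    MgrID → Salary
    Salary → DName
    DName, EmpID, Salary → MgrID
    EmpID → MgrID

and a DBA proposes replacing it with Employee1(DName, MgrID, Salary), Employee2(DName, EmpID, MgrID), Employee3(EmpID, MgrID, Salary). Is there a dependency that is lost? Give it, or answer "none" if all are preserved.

DName → EmpID lies within Employee2.
MgrID → Salary lies within Employee1.
Salary → DName lies within Employee1.
DName, EmpID, Salary → MgrID: restricted closure across fragments reaches MgrID.
EmpID → MgrID lies within Employee2.
Every dependency is enforceable on the fragments, so the decomposition is dependency-preserving.

none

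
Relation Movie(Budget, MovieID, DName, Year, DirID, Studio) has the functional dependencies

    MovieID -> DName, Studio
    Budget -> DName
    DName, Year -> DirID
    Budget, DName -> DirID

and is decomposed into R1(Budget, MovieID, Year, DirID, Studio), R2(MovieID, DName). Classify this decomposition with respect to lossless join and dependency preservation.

lossless but not dependency-preserving

Lossless test: (MovieID)⁺ = {MovieID, DName, Studio}, which contains all of one fragment — lossless.
Dependency preservation: the restricted closure of {Budget} across the fragments never reaches {DName}, so Budget → DName cannot be enforced without a join — not preserved.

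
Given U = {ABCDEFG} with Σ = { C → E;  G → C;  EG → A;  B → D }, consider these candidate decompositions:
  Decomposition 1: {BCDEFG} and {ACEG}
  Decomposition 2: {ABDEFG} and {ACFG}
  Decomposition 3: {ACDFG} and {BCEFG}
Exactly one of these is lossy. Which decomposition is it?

Decomposition 1: common = {CEG}, closure = {ACEG} → lossless.
Decomposition 2: common = {AFG}, closure = {ACEFG} → lossless.
Decomposition 3: common = {CFG}, closure = {ACEFG} → lossy.

Decomposition 3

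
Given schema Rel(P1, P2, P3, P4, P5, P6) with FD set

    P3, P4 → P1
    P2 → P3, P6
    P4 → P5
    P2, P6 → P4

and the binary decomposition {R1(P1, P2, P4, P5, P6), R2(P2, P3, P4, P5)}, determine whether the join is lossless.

Common attributes: R1 ∩ R2 = {P2, P4, P5}.
Closure of {P2, P4, P5}: P2 → P3, P6 applies, adding P3, P6; P3, P4 → P1 applies, adding P1. So (P2, P4, P5)⁺ = {P1, P2, P3, P4, P5, P6}.
This closure contains every attribute of R1, so R1 ∩ R2 → R1. The join is lossless.

Yes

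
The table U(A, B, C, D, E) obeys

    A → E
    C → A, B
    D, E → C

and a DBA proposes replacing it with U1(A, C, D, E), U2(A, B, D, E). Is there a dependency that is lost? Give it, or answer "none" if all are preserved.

Check C → A, B: no single fragment contains all of {A, B, C}, and the restricted closure of {C} across the fragments never reaches {A, B}.
A → E is preserved.
D, E → C is preserved.

C → A, B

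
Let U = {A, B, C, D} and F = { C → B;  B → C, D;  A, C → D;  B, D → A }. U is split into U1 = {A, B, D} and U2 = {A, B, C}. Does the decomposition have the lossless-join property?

Common attributes: U1 ∩ U2 = {A, B}.
Closure of {A, B}: B → C, D applies, adding C, D. So (A, B)⁺ = {A, B, C, D}.
This closure contains every attribute of U1, so U1 ∩ U2 → U1. The join is lossless.

Yes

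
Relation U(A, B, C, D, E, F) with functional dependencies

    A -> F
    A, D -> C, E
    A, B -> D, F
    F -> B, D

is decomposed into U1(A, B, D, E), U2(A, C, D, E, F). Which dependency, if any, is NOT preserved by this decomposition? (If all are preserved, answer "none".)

Check F → B, D: no single fragment contains all of {B, D, F}, and the restricted closure of {F} across the fragments never reaches {B, D}.
A → F is preserved.
A, D → C, E is preserved.
A, B → D, F is preserved.

F -> B, D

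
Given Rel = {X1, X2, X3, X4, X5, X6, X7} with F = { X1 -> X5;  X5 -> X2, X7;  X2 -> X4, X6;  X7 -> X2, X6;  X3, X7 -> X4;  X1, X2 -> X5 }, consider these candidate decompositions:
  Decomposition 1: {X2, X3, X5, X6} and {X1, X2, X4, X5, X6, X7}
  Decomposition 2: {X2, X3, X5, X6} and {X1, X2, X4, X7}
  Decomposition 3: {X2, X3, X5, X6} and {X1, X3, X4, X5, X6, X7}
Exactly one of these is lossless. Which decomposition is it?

Decomposition 3

Decomposition 1: common = {X2, X5, X6}, closure = {X2, X4, X5, X6, X7} → lossy.
Decomposition 2: common = {X2}, closure = {X2, X4, X6} → lossy.
Decomposition 3: common = {X3, X5, X6}, closure = {X2, X3, X4, X5, X6, X7} → lossless.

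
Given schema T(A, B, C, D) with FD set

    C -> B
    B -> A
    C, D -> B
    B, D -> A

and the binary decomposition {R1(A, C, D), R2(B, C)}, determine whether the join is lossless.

Yes

Common attributes: R1 ∩ R2 = {C}.
Closure of {C}: C → B applies, adding B; B → A applies, adding A. So (C)⁺ = {A, B, C}.
This closure contains every attribute of R2, so R1 ∩ R2 → R2. The join is lossless.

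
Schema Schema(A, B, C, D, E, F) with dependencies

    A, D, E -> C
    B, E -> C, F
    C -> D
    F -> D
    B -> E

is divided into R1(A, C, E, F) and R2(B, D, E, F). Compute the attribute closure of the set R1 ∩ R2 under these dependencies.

R1 ∩ R2 = {E, F}.
F → D applies, adding D
Closure: {D, E, F}.

D, E, F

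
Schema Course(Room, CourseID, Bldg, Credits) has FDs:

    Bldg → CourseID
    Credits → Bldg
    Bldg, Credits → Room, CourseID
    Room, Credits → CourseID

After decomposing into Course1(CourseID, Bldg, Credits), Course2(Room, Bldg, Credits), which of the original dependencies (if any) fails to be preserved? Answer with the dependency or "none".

none

Bldg → CourseID lies within Course1.
Credits → Bldg lies within Course1.
Bldg, Credits → Room, CourseID: restricted closure across fragments reaches Room, CourseID.
Room, Credits → CourseID: restricted closure across fragments reaches CourseID.
Every dependency is enforceable on the fragments, so the decomposition is dependency-preserving.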